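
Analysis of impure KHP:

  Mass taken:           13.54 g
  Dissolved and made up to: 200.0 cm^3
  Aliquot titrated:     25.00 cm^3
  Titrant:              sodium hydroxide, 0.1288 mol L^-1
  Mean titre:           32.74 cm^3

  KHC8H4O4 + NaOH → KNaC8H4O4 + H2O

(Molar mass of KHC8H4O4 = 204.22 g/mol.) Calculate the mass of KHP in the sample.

n(NaOH) per titration = 0.03274 × 0.1288 = 4.217 × 10^-3 mol
n(KHC8H4O4) in each aliquot = 4.217 × 10^-3 mol (1:1 ratio)
n(KHC8H4O4) in the whole flask = 4.217 × 10^-3 × 200.0/25.00 = 0.03374 mol
mass of KHC8H4O4 = 0.03374 × 204.22 = 6.889 g

6.889 g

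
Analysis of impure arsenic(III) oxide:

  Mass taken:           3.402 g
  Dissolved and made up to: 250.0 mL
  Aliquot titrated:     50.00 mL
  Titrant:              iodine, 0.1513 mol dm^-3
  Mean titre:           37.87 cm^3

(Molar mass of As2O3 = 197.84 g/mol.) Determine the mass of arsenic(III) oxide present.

2.834 g

As2O3 + 2 I2 + 2 H2O → As2O5 + 4 HI
n(I2) per titration = 0.03787 × 0.1513 = 5.730 × 10^-3 mol
From the 1:2 ratio, n(As2O3) in each aliquot = 1/2 × 5.730 × 10^-3 = 2.865 × 10^-3 mol
n(As2O3) in the whole flask = 2.865 × 10^-3 × 250.0/50.00 = 0.01432 mol
mass of As2O3 = 0.01432 × 197.84 = 2.834 g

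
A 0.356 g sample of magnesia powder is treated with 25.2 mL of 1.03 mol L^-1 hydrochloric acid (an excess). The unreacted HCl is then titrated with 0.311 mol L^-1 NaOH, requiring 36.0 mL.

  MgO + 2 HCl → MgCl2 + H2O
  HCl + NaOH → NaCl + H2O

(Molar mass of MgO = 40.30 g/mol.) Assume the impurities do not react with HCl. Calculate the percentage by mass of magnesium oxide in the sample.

83.5 %

n(HCl) added = 0.0252 × 1.03 = 0.0260 mol
n(NaOH) used in back-titration = 0.0360 × 0.311 = 0.0112 mol
n(HCl) left over = 0.0112 mol (1:1 ratio)
n(HCl) consumed by analyte = 0.0260 − 0.0112 = 0.0148 mol
From the 1:2 ratio, n(MgO) = 1/2 × 0.0148 = 7.38 × 10^-3 mol
mass of MgO = 7.38 × 10^-3 × 40.30 = 0.297 g
% MgO = 0.297 / 0.356 × 100 = 83.5 %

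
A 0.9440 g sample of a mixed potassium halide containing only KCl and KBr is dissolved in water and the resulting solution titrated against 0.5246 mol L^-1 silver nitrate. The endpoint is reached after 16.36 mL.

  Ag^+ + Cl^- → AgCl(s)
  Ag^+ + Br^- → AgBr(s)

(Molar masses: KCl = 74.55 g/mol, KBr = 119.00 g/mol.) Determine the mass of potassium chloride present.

0.1297 g

n(AgNO3) = 0.01636 × 0.5246 = 8.582 × 10^-3 mol
Let x = n(KCl), y = n(KBr).
Titrant: 1x + 1y = 8.582 × 10^-3;  mass: 74.55x + 119.00y = 0.9440
Solving, x = 1.739 × 10^-3 mol, y = 6.843 × 10^-3 mol
mass of KCl = 1.739 × 10^-3 × 74.55 = 0.1297 g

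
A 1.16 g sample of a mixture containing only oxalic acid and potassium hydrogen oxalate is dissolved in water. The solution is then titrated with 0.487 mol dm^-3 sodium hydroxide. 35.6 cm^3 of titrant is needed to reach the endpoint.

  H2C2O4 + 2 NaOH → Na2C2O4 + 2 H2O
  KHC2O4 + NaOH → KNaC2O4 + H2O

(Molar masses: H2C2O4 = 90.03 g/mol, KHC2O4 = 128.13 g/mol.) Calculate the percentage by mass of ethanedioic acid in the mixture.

n(NaOH) = 0.0356 × 0.487 = 0.0173 mol
Let x = n(H2C2O4), y = n(KHC2O4).
Titrant: 2x + 1y = 0.0173;  mass: 90.03x + 128.13y = 1.16
Solving, x = 6.39 × 10^-3 mol, y = 4.57 × 10^-3 mol
mass of H2C2O4 = 6.39 × 10^-3 × 90.03 = 0.575 g
% H2C2O4 = 0.575 / 1.16 × 100 = 49.6 %

49.6 %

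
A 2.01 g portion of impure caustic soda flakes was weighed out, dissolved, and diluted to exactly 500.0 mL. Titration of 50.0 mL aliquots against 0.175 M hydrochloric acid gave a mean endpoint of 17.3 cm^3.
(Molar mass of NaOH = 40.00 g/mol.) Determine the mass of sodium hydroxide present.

1.21 g

NaOH + HCl → NaCl + H2O
n(HCl) per titration = 0.0173 × 0.175 = 3.03 × 10^-3 mol
n(NaOH) in each aliquot = 3.03 × 10^-3 mol (1:1 ratio)
n(NaOH) in the whole flask = 3.03 × 10^-3 × 500.0/50.0 = 0.0303 mol
mass of NaOH = 0.0303 × 40.00 = 1.21 g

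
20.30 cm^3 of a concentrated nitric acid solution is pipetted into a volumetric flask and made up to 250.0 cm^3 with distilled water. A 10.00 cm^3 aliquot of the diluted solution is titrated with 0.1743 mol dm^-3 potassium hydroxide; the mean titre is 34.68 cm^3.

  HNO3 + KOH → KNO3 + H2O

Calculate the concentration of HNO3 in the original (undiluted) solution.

7.444 mol/L

n(KOH) = 0.03468 × 0.1743 = 6.045 × 10^-3 mol
n(HNO3) in the aliquot = 6.045 × 10^-3 mol (1:1 ratio)
[HNO3]_dilute = 6.045 × 10^-3 / 0.01000 = 0.6045 mol/L
Dilution factor = 250.0 / 20.30 = 12.32
[HNO3]_stock = 0.6045 × 12.32 = 7.444 mol/L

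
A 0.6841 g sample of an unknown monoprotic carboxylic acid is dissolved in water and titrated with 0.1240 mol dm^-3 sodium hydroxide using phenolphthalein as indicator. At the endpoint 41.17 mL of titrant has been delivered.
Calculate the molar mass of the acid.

134.0 g/mol

n(NaOH) = 0.04117 L × 0.1240 mol/L = 5.105 × 10^-3 mol
n(HA) = 5.105 × 10^-3 mol (1:1 ratio)
M = m / n = 0.6841 g / 5.105 × 10^-3 mol = 134.0 g/mol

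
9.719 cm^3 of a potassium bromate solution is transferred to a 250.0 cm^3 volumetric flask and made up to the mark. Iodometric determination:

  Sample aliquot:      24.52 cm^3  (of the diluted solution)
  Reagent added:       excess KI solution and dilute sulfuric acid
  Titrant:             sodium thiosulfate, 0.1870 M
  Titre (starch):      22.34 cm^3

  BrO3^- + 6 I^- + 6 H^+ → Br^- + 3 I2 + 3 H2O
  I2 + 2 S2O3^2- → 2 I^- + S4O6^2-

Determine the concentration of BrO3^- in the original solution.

n(S2O3^2-) = 0.02234 × 0.1870 = 4.178 × 10^-3 mol
n(I2) = n(S2O3^2-)/2 = 2.089 × 10^-3 mol
From the 1:3 ratio, n(BrO3^-) in the aliquot = 1/3 × 2.089 × 10^-3 = 6.963 × 10^-4 mol
[BrO3^-]_dilute = 6.963 × 10^-4 / 0.02452 = 0.02840 mol/L
[BrO3^-]_original = 0.02840 × 250.0/9.719 = 0.7304 mol/L

0.7304 M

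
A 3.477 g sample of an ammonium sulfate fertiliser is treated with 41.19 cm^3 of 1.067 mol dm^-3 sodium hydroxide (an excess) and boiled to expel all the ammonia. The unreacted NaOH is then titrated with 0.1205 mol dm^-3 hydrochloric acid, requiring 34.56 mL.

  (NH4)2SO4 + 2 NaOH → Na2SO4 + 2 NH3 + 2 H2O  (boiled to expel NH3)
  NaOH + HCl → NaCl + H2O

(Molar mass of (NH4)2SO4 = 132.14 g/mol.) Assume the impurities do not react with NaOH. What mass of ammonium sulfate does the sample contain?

2.629 g

n(NaOH) added = 0.04119 × 1.067 = 0.04395 mol
n(HCl) used in back-titration = 0.03456 × 0.1205 = 4.164 × 10^-3 mol
n(NaOH) left over = 4.164 × 10^-3 mol (1:1 ratio)
n(NaOH) consumed by analyte = 0.04395 − 4.164 × 10^-3 = 0.03979 mol
From the 1:2 ratio, n((NH4)2SO4) = 1/2 × 0.03979 = 0.01989 mol
mass of (NH4)2SO4 = 0.01989 × 132.14 = 2.629 g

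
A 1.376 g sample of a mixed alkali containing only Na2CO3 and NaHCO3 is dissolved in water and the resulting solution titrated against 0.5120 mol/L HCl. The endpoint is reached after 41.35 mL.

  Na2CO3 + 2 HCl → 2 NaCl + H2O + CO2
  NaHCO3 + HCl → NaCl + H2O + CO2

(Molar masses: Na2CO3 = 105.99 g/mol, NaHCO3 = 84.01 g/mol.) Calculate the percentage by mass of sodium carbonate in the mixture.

49.99 %

n(HCl) = 0.04135 × 0.5120 = 0.02117 mol
Let x = n(Na2CO3), y = n(NaHCO3).
Titrant: 2x + 1y = 0.02117;  mass: 105.99x + 84.01y = 1.376
Solving, x = 6.490 × 10^-3 mol, y = 8.191 × 10^-3 mol
mass of Na2CO3 = 6.490 × 10^-3 × 105.99 = 0.6879 g
% Na2CO3 = 0.6879 / 1.376 × 100 = 49.99 %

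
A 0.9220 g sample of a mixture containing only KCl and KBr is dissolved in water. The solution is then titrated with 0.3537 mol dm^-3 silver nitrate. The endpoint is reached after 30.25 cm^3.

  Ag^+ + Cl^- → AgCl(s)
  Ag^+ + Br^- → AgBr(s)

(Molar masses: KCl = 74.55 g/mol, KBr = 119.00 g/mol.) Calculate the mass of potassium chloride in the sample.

n(AgNO3) = 0.03025 × 0.3537 = 0.01070 mol
Let x = n(KCl), y = n(KBr).
Titrant: 1x + 1y = 0.01070;  mass: 74.55x + 119.00y = 0.9220
Solving, x = 7.902 × 10^-3 mol, y = 2.798 × 10^-3 mol
mass of KCl = 7.902 × 10^-3 × 74.55 = 0.5891 g

0.5891 g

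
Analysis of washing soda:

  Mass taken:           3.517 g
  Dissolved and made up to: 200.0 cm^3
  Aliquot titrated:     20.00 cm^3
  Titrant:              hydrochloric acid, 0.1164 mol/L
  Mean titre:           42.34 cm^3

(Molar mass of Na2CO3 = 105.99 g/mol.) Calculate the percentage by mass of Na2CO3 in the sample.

Na2CO3 + 2 HCl → 2 NaCl + H2O + CO2
n(HCl) per titration = 0.04234 × 0.1164 = 4.928 × 10^-3 mol
From the 1:2 ratio, n(Na2CO3) in each aliquot = 1/2 × 4.928 × 10^-3 = 2.464 × 10^-3 mol
n(Na2CO3) in the whole flask = 2.464 × 10^-3 × 200.0/20.00 = 0.02464 mol
mass of Na2CO3 = 0.02464 × 105.99 = 2.612 g
% Na2CO3 = 2.612 / 3.517 × 100 = 74.26 %

74.26 %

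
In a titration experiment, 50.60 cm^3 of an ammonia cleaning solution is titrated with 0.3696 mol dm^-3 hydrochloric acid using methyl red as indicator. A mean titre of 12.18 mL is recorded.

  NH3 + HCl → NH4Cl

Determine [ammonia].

n(HCl) = 0.01218 L × 0.3696 mol/L = 4.502 × 10^-3 mol
n(NH3) = 4.502 × 10^-3 mol (1:1 mole ratio)
[NH3] = 4.502 × 10^-3 mol / 0.05060 L = 0.08897 mol/L

0.08897 mol/L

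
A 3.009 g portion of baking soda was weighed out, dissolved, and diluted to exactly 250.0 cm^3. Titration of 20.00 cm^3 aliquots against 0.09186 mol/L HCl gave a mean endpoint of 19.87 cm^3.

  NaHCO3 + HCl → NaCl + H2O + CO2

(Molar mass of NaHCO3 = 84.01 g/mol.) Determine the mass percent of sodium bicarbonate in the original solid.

63.70 %

n(HCl) per titration = 0.01987 × 0.09186 = 1.825 × 10^-3 mol
n(NaHCO3) in each aliquot = 1.825 × 10^-3 mol (1:1 ratio)
n(NaHCO3) in the whole flask = 1.825 × 10^-3 × 250.0/20.00 = 0.02282 mol
mass of NaHCO3 = 0.02282 × 84.01 = 1.917 g
% NaHCO3 = 1.917 / 3.009 × 100 = 63.70 %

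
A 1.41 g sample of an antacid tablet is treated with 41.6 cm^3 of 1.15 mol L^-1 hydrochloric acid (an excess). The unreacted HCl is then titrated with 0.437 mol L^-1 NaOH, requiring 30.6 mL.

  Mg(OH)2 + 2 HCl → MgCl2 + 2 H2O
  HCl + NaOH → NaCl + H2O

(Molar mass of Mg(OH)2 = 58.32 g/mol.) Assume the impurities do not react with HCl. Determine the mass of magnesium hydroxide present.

1.01 g

n(HCl) added = 0.0416 × 1.15 = 0.0478 mol
n(NaOH) used in back-titration = 0.0306 × 0.437 = 0.0134 mol
n(HCl) left over = 0.0134 mol (1:1 ratio)
n(HCl) consumed by analyte = 0.0478 − 0.0134 = 0.0345 mol
From the 1:2 ratio, n(Mg(OH)2) = 1/2 × 0.0345 = 0.0172 mol
mass of Mg(OH)2 = 0.0172 × 58.32 = 1.01 g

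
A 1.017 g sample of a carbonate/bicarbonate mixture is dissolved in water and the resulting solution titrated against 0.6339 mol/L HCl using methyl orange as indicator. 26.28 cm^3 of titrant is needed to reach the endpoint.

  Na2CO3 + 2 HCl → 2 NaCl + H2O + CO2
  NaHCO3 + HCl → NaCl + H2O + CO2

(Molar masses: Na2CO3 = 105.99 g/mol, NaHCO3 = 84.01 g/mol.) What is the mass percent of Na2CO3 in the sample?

64.27 %

n(HCl) = 0.02628 × 0.6339 = 0.01666 mol
Let x = n(Na2CO3), y = n(NaHCO3).
Titrant: 2x + 1y = 0.01666;  mass: 105.99x + 84.01y = 1.017
Solving, x = 6.167 × 10^-3 mol, y = 4.326 × 10^-3 mol
mass of Na2CO3 = 6.167 × 10^-3 × 105.99 = 0.6536 g
% Na2CO3 = 0.6536 / 1.017 × 100 = 64.27 %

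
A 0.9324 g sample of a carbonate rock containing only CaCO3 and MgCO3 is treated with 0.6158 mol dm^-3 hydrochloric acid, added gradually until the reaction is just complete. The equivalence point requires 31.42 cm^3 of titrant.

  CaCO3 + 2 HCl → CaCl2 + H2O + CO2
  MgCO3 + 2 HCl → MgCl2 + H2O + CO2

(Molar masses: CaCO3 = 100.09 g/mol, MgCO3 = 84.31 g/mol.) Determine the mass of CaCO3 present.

n(HCl) = 0.03142 × 0.6158 = 0.01935 mol
Let x = n(CaCO3), y = n(MgCO3).
Titrant: 2x + 2y = 0.01935;  mass: 100.09x + 84.31y = 0.9324
Solving, x = 7.400 × 10^-3 mol, y = 2.275 × 10^-3 mol
mass of CaCO3 = 7.400 × 10^-3 × 100.09 = 0.7406 g

0.7406 g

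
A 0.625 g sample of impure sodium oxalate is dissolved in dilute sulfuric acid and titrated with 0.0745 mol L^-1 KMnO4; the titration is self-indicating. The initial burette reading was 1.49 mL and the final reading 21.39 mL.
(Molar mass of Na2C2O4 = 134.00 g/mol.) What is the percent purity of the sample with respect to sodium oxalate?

79.5 %

2 MnO4^- + 5 C2O4^2- + 16 H^+ → 2 Mn^2+ + 10 CO2 + 8 H2O
n(KMnO4) = 0.0199 L × 0.0745 mol/L = 1.48 × 10^-3 mol
From the 5:2 ratio, n(Na2C2O4) = 5/2 × 1.48 × 10^-3 = 3.71 × 10^-3 mol
mass of Na2C2O4 = 3.71 × 10^-3 × 134.00 g/mol = 0.497 g
% Na2C2O4 = 0.497 / 0.625 × 100 = 79.5 %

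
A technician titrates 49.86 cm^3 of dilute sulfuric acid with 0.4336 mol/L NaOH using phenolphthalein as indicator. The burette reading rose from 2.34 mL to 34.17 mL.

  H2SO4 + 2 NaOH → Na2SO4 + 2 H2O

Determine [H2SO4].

n(NaOH) = 0.03183 L × 0.4336 mol/L = 0.01380 mol
From the 1:2 mole ratio, n(H2SO4) = 1/2 × 0.01380 = 6.901 × 10^-3 mol
[H2SO4] = 6.901 × 10^-3 mol / 0.04986 L = 0.1384 mol/L

0.1384 mol/L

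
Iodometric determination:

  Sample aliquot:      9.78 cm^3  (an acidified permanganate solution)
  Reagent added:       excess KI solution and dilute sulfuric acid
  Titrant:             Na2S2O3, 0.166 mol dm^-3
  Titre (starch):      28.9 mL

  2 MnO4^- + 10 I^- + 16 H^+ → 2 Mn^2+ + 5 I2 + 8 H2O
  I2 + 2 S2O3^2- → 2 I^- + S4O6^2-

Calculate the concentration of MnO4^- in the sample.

0.0981 mol/L

n(S2O3^2-) = 0.0289 × 0.166 = 4.80 × 10^-3 mol
n(I2) = n(S2O3^2-)/2 = 2.40 × 10^-3 mol
From the 2:5 ratio, n(MnO4^-) in the aliquot = 2/5 × 2.40 × 10^-3 = 9.59 × 10^-4 mol
[MnO4^-] = 9.59 × 10^-4 / 0.00978 = 0.0981 mol/L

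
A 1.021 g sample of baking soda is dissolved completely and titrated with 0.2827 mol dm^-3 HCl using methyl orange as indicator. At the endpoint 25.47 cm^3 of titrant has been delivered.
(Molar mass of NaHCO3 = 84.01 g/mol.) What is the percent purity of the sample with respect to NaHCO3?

NaHCO3 + HCl → NaCl + H2O + CO2
n(HCl) = 0.02547 L × 0.2827 mol/L = 7.200 × 10^-3 mol
n(NaHCO3) = 7.200 × 10^-3 mol (1:1 ratio)
mass of NaHCO3 = 7.200 × 10^-3 × 84.01 g/mol = 0.6049 g
% NaHCO3 = 0.6049 / 1.021 × 100 = 59.25 %

59.25 %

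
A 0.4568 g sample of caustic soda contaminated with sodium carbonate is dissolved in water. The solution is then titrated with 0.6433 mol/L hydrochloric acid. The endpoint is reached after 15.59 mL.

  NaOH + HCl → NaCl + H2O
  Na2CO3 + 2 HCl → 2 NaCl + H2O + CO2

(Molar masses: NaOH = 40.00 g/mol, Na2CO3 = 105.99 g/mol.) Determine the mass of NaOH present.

0.2299 g

n(HCl) = 0.01559 × 0.6433 = 0.01003 mol
Let x = n(NaOH), y = n(Na2CO3).
Titrant: 1x + 2y = 0.01003;  mass: 40.00x + 105.99y = 0.4568
Solving, x = 5.748 × 10^-3 mol, y = 2.141 × 10^-3 mol
mass of NaOH = 5.748 × 10^-3 × 40.00 = 0.2299 g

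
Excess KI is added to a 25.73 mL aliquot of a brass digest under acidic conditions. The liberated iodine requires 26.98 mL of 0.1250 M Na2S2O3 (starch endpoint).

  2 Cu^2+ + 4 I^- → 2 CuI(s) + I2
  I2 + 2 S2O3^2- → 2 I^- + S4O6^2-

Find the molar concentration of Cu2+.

n(S2O3^2-) = 0.02698 × 0.1250 = 3.373 × 10^-3 mol
n(I2) = n(S2O3^2-)/2 = 1.686 × 10^-3 mol
From the 2:1 ratio, n(Cu2+) in the aliquot = 2/1 × 1.686 × 10^-3 = 3.373 × 10^-3 mol
[Cu2+] = 3.373 × 10^-3 / 0.02573 = 0.1311 mol/L

0.1311 M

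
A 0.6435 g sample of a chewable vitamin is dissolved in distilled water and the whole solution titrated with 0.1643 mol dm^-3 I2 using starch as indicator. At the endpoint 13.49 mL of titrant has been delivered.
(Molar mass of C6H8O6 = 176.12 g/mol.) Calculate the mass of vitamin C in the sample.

C6H8O6 + I2 → C6H6O6 + 2 HI
n(I2) = 0.01349 L × 0.1643 mol/L = 2.216 × 10^-3 mol
n(C6H8O6) = 2.216 × 10^-3 mol (1:1 ratio)
mass of C6H8O6 = 2.216 × 10^-3 × 176.12 g/mol = 0.3904 g

0.3904 g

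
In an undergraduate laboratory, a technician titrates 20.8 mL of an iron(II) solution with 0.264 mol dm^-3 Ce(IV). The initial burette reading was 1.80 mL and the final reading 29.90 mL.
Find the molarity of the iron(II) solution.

0.357 mol/L

Ce^4+ + Fe^2+ → Ce^3+ + Fe^3+
n(Ce4+) = 0.0281 L × 0.264 mol/L = 7.42 × 10^-3 mol
n(Fe2+) = 7.42 × 10^-3 mol (1:1 mole ratio)
[Fe2+] = 7.42 × 10^-3 mol / 0.0208 L = 0.357 mol/L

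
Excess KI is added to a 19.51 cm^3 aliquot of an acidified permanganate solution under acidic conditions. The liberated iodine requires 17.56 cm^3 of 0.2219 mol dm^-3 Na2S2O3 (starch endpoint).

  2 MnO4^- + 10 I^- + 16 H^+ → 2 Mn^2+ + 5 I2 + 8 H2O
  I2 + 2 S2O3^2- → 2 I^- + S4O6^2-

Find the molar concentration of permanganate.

0.03994 mol/L

n(S2O3^2-) = 0.01756 × 0.2219 = 3.897 × 10^-3 mol
n(I2) = n(S2O3^2-)/2 = 1.948 × 10^-3 mol
From the 2:5 ratio, n(MnO4^-) in the aliquot = 2/5 × 1.948 × 10^-3 = 7.793 × 10^-4 mol
[MnO4^-] = 7.793 × 10^-4 / 0.01951 = 0.03994 mol/L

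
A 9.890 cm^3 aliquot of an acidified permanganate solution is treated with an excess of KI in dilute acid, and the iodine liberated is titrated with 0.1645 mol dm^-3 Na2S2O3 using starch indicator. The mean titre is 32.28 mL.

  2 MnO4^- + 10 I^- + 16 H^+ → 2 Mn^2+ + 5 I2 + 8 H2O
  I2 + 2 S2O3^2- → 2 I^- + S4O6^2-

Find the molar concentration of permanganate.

0.1074 mol/L

n(S2O3^2-) = 0.03228 × 0.1645 = 5.310 × 10^-3 mol
n(I2) = n(S2O3^2-)/2 = 2.655 × 10^-3 mol
From the 2:5 ratio, n(MnO4^-) in the aliquot = 2/5 × 2.655 × 10^-3 = 1.062 × 10^-3 mol
[MnO4^-] = 1.062 × 10^-3 / 0.009890 = 0.1074 mol/L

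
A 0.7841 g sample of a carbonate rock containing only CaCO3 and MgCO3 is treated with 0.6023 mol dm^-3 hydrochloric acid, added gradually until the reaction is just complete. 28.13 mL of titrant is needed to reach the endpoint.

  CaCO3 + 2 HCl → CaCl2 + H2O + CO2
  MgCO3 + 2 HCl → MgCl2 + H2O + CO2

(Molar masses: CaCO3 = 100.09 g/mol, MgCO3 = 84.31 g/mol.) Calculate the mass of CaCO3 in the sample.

0.4432 g

n(HCl) = 0.02813 × 0.6023 = 0.01694 mol
Let x = n(CaCO3), y = n(MgCO3).
Titrant: 2x + 2y = 0.01694;  mass: 100.09x + 84.31y = 0.7841
Solving, x = 4.428 × 10^-3 mol, y = 4.043 × 10^-3 mol
mass of CaCO3 = 4.428 × 10^-3 × 100.09 = 0.4432 g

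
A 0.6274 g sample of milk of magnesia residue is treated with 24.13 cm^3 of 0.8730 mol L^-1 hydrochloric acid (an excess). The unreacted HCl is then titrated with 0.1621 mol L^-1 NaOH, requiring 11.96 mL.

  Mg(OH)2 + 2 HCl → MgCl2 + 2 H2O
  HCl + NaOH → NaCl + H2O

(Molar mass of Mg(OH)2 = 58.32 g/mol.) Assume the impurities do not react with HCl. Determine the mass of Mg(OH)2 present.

n(HCl) added = 0.02413 × 0.8730 = 0.02107 mol
n(NaOH) used in back-titration = 0.01196 × 0.1621 = 1.939 × 10^-3 mol
n(HCl) left over = 1.939 × 10^-3 mol (1:1 ratio)
n(HCl) consumed by analyte = 0.02107 − 1.939 × 10^-3 = 0.01913 mol
From the 1:2 ratio, n(Mg(OH)2) = 1/2 × 0.01913 = 9.563 × 10^-3 mol
mass of Mg(OH)2 = 9.563 × 10^-3 × 58.32 = 0.5577 g

0.5577 g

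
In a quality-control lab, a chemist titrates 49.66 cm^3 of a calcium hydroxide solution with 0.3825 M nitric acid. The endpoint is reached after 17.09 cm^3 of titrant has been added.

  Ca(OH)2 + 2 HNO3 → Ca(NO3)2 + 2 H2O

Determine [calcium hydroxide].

0.06582 M

n(HNO3) = 0.01709 L × 0.3825 mol/L = 6.537 × 10^-3 mol
From the 1:2 mole ratio, n(Ca(OH)2) = 1/2 × 6.537 × 10^-3 = 3.268 × 10^-3 mol
[Ca(OH)2] = 3.268 × 10^-3 mol / 0.04966 L = 0.06582 mol/L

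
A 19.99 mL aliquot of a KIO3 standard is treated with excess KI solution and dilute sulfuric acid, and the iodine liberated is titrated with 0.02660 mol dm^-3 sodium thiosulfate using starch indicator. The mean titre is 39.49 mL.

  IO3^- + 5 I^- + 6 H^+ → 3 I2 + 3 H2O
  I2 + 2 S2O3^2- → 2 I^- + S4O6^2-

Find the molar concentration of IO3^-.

n(S2O3^2-) = 0.03949 × 0.02660 = 1.050 × 10^-3 mol
n(I2) = n(S2O3^2-)/2 = 5.252 × 10^-4 mol
From the 1:3 ratio, n(IO3^-) in the aliquot = 1/3 × 5.252 × 10^-4 = 1.751 × 10^-4 mol
[IO3^-] = 1.751 × 10^-4 / 0.01999 = 0.008758 mol/L

0.008758 mol/L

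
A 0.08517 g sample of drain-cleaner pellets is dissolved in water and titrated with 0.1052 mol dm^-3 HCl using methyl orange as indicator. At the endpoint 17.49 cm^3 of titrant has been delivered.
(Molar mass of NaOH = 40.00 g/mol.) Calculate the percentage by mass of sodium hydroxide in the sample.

86.41 %

NaOH + HCl → NaCl + H2O
n(HCl) = 0.01749 L × 0.1052 mol/L = 1.840 × 10^-3 mol
n(NaOH) = 1.840 × 10^-3 mol (1:1 ratio)
mass of NaOH = 1.840 × 10^-3 × 40.00 g/mol = 0.07360 g
% NaOH = 0.07360 / 0.08517 × 100 = 86.41 %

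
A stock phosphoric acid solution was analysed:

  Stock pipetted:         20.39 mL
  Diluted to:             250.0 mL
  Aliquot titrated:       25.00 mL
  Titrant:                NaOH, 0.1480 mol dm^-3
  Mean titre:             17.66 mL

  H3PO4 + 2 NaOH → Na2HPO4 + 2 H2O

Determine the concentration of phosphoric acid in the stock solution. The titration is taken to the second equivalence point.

0.6409 mol/L

n(NaOH) = 0.01766 × 0.1480 = 2.614 × 10^-3 mol
From the 1:2 ratio, n(H3PO4) in the aliquot = 1/2 × 2.614 × 10^-3 = 1.307 × 10^-3 mol
[H3PO4]_dilute = 1.307 × 10^-3 / 0.02500 = 0.05227 mol/L
Dilution factor = 250.0 / 20.39 = 12.26
[H3PO4]_stock = 0.05227 × 12.26 = 0.6409 mol/L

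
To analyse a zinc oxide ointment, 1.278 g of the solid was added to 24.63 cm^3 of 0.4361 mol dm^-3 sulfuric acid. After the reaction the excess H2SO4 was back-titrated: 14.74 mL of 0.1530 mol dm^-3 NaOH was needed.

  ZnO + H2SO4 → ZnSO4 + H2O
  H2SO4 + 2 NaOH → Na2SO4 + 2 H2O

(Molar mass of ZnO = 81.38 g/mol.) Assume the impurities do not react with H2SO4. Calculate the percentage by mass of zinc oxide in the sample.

61.22 %

n(H2SO4) added = 0.02463 × 0.4361 = 0.01074 mol
n(NaOH) used in back-titration = 0.01474 × 0.1530 = 2.255 × 10^-3 mol
From the 1:2 ratio, n(H2SO4) left over = 1/2 × 2.255 × 10^-3 = 1.128 × 10^-3 mol
n(H2SO4) consumed by analyte = 0.01074 − 1.128 × 10^-3 = 9.614 × 10^-3 mol
n(ZnO) = 9.614 × 10^-3 mol (1:1 ratio)
mass of ZnO = 9.614 × 10^-3 × 81.38 = 0.7823 g
% ZnO = 0.7823 / 1.278 × 100 = 61.22 %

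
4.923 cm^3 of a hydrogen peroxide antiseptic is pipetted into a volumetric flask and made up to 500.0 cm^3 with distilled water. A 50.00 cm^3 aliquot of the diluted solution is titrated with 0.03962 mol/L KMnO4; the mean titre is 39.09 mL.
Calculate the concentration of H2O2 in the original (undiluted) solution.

2 MnO4^- + 5 H2O2 + 6 H^+ → 2 Mn^2+ + 5 O2 + 8 H2O
n(KMnO4) = 0.03909 × 0.03962 = 1.549 × 10^-3 mol
From the 5:2 ratio, n(H2O2) in the aliquot = 5/2 × 1.549 × 10^-3 = 3.872 × 10^-3 mol
[H2O2]_dilute = 3.872 × 10^-3 / 0.05000 = 0.07744 mol/L
Dilution factor = 500.0 / 4.923 = 101.6
[H2O2]_stock = 0.07744 × 101.6 = 7.865 mol/L

7.865 mol/L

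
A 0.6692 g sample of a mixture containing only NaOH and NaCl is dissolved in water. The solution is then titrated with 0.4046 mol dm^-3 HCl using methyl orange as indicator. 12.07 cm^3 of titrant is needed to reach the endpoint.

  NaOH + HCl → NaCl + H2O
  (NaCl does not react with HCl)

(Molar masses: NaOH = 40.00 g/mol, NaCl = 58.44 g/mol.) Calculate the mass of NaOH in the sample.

0.1953 g

n(HCl) = 0.01207 × 0.4046 = 4.884 × 10^-3 mol
Let x = n(NaOH), y = n(NaCl).
Titrant: 1x = 4.884 × 10^-3;  mass: 40.00x + 58.44y = 0.6692
Solving, x = 4.884 × 10^-3 mol, y = 8.108 × 10^-3 mol
mass of NaOH = 4.884 × 10^-3 × 40.00 = 0.1953 g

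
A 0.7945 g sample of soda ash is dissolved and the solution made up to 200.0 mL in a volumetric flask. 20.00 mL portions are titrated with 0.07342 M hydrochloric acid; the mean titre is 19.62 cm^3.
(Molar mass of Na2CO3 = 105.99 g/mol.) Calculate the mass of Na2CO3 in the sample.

0.7634 g

Na2CO3 + 2 HCl → 2 NaCl + H2O + CO2
n(HCl) per titration = 0.01962 × 0.07342 = 1.441 × 10^-3 mol
From the 1:2 ratio, n(Na2CO3) in each aliquot = 1/2 × 1.441 × 10^-3 = 7.203 × 10^-4 mol
n(Na2CO3) in the whole flask = 7.203 × 10^-4 × 200.0/20.00 = 7.203 × 10^-3 mol
mass of Na2CO3 = 7.203 × 10^-3 × 105.99 = 0.7634 g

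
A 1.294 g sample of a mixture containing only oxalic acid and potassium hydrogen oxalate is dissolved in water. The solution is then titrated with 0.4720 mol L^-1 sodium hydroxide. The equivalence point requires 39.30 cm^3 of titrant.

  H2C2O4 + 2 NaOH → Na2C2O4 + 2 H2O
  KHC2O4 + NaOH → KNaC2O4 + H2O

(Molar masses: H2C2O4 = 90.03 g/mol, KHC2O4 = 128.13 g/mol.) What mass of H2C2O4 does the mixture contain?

0.5864 g

n(NaOH) = 0.03930 × 0.4720 = 0.01855 mol
Let x = n(H2C2O4), y = n(KHC2O4).
Titrant: 2x + 1y = 0.01855;  mass: 90.03x + 128.13y = 1.294
Solving, x = 6.514 × 10^-3 mol, y = 5.522 × 10^-3 mol
mass of H2C2O4 = 6.514 × 10^-3 × 90.03 = 0.5864 g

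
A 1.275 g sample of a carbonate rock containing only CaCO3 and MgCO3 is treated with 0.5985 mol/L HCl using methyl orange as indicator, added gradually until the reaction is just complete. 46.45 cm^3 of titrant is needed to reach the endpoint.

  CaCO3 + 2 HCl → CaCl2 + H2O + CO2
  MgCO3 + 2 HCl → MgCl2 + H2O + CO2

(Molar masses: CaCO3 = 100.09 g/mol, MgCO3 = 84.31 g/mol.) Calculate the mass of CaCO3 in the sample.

0.6538 g

n(HCl) = 0.04645 × 0.5985 = 0.02780 mol
Let x = n(CaCO3), y = n(MgCO3).
Titrant: 2x + 2y = 0.02780;  mass: 100.09x + 84.31y = 1.275
Solving, x = 6.532 × 10^-3 mol, y = 7.368 × 10^-3 mol
mass of CaCO3 = 6.532 × 10^-3 × 100.09 = 0.6538 g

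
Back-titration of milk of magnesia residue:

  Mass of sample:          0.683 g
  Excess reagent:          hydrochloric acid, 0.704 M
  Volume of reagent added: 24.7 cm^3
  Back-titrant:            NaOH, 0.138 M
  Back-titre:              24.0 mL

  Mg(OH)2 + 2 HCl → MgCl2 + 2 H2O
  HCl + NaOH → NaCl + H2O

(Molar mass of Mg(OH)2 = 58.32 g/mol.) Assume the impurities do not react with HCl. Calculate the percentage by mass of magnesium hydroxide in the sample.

n(HCl) added = 0.0247 × 0.704 = 0.0174 mol
n(NaOH) used in back-titration = 0.0240 × 0.138 = 3.31 × 10^-3 mol
n(HCl) left over = 3.31 × 10^-3 mol (1:1 ratio)
n(HCl) consumed by analyte = 0.0174 − 3.31 × 10^-3 = 0.0141 mol
From the 1:2 ratio, n(Mg(OH)2) = 1/2 × 0.0141 = 7.04 × 10^-3 mol
mass of Mg(OH)2 = 7.04 × 10^-3 × 58.32 = 0.410 g
% Mg(OH)2 = 0.410 / 0.683 × 100 = 60.1 %

60.1 %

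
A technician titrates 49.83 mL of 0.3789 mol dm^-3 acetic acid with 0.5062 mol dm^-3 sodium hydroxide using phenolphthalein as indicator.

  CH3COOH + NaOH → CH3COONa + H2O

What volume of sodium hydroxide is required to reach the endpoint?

n(CH3COOH) = 0.04983 L × 0.3789 mol/L = 0.01888 mol
n(NaOH) = 0.01888 mol (1:1 stoichiometry)
V(NaOH) = 0.01888 mol / 0.5062 mol/L = 0.03730 L = 37.30 mL

37.30 mL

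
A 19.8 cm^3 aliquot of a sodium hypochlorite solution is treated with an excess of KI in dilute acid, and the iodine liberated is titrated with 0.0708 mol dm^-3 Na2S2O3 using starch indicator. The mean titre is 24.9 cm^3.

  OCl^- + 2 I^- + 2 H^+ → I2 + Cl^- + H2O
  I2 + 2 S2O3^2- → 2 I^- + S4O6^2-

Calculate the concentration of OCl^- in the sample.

n(S2O3^2-) = 0.0249 × 0.0708 = 1.76 × 10^-3 mol
n(I2) = n(S2O3^2-)/2 = 8.81 × 10^-4 mol
n(OCl^-) in the aliquot = 8.81 × 10^-4 mol (1:1 ratio)
[OCl^-] = 8.81 × 10^-4 / 0.0198 = 0.0445 mol/L

0.0445 mol/L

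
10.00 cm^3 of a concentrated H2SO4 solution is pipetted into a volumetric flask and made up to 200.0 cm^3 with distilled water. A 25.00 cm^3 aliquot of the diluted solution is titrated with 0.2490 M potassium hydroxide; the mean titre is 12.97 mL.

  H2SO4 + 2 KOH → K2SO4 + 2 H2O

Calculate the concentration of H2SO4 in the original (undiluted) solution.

1.292 M

n(KOH) = 0.01297 × 0.2490 = 3.230 × 10^-3 mol
From the 1:2 ratio, n(H2SO4) in the aliquot = 1/2 × 3.230 × 10^-3 = 1.615 × 10^-3 mol
[H2SO4]_dilute = 1.615 × 10^-3 / 0.02500 = 0.06459 mol/L
Dilution factor = 200.0 / 10.00 = 20.00
[H2SO4]_stock = 0.06459 × 20.00 = 1.292 mol/L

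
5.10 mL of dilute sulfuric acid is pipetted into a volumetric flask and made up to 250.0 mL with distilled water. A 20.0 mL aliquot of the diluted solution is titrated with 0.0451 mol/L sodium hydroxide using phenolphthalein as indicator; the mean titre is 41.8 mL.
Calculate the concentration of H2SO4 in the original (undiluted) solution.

2.31 mol/L

H2SO4 + 2 NaOH → Na2SO4 + 2 H2O
n(NaOH) = 0.0418 × 0.0451 = 1.89 × 10^-3 mol
From the 1:2 ratio, n(H2SO4) in the aliquot = 1/2 × 1.89 × 10^-3 = 9.43 × 10^-4 mol
[H2SO4]_dilute = 9.43 × 10^-4 / 0.0200 = 0.0471 mol/L
Dilution factor = 250.0 / 5.10 = 49.02
[H2SO4]_stock = 0.0471 × 49.02 = 2.31 mol/L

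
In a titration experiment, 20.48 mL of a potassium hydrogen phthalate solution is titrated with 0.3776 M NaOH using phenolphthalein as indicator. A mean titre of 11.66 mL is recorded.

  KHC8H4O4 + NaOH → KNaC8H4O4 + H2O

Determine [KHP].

0.2150 M

n(NaOH) = 0.01166 L × 0.3776 mol/L = 4.403 × 10^-3 mol
n(KHC8H4O4) = 4.403 × 10^-3 mol (1:1 mole ratio)
[KHC8H4O4] = 4.403 × 10^-3 mol / 0.02048 L = 0.2150 mol/L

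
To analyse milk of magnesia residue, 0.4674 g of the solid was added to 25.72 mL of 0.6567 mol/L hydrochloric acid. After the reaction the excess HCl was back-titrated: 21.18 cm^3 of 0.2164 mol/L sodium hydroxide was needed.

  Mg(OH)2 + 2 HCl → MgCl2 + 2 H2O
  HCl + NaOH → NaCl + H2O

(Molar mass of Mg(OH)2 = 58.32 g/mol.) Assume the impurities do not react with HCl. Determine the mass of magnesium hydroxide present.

0.3589 g

n(HCl) added = 0.02572 × 0.6567 = 0.01689 mol
n(NaOH) used in back-titration = 0.02118 × 0.2164 = 4.583 × 10^-3 mol
n(HCl) left over = 4.583 × 10^-3 mol (1:1 ratio)
n(HCl) consumed by analyte = 0.01689 − 4.583 × 10^-3 = 0.01231 mol
From the 1:2 ratio, n(Mg(OH)2) = 1/2 × 0.01231 = 6.153 × 10^-3 mol
mass of Mg(OH)2 = 6.153 × 10^-3 × 58.32 = 0.3589 g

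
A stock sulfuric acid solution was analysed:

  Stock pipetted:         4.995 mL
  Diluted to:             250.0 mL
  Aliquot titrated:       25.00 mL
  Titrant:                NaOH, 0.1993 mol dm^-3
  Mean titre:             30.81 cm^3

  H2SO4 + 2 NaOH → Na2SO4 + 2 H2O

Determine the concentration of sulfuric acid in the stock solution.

n(NaOH) = 0.03081 × 0.1993 = 6.140 × 10^-3 mol
From the 1:2 ratio, n(H2SO4) in the aliquot = 1/2 × 6.140 × 10^-3 = 3.070 × 10^-3 mol
[H2SO4]_dilute = 3.070 × 10^-3 / 0.02500 = 0.1228 mol/L
Dilution factor = 250.0 / 4.995 = 50.05
[H2SO4]_stock = 0.1228 × 50.05 = 6.147 mol/L

6.147 mol/L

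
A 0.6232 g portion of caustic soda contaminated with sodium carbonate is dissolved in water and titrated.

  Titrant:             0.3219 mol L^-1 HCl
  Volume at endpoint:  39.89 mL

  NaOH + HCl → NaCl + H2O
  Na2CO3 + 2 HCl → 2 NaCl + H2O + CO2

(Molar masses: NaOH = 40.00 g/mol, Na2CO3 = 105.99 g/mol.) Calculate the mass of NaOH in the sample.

n(HCl) = 0.03989 × 0.3219 = 0.01284 mol
Let x = n(NaOH), y = n(Na2CO3).
Titrant: 1x + 2y = 0.01284;  mass: 40.00x + 105.99y = 0.6232
Solving, x = 4.408 × 10^-3 mol, y = 4.216 × 10^-3 mol
mass of NaOH = 4.408 × 10^-3 × 40.00 = 0.1763 g

0.1763 g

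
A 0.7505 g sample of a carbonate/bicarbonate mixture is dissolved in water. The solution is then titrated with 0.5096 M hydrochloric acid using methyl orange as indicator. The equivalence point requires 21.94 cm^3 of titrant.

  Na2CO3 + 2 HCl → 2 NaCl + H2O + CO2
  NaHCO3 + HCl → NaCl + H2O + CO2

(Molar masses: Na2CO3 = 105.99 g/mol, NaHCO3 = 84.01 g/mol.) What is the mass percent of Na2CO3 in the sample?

42.98 %

n(HCl) = 0.02194 × 0.5096 = 0.01118 mol
Let x = n(Na2CO3), y = n(NaHCO3).
Titrant: 2x + 1y = 0.01118;  mass: 105.99x + 84.01y = 0.7505
Solving, x = 3.043 × 10^-3 mol, y = 5.094 × 10^-3 mol
mass of Na2CO3 = 3.043 × 10^-3 × 105.99 = 0.3226 g
% Na2CO3 = 0.3226 / 0.7505 × 100 = 42.98 %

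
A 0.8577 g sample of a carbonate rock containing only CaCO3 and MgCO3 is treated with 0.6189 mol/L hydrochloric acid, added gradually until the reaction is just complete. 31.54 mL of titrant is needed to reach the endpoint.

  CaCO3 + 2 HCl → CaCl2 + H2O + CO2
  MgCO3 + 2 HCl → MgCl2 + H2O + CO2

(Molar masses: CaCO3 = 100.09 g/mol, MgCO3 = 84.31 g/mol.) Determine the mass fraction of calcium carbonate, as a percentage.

25.76 %

n(HCl) = 0.03154 × 0.6189 = 0.01952 mol
Let x = n(CaCO3), y = n(MgCO3).
Titrant: 2x + 2y = 0.01952;  mass: 100.09x + 84.31y = 0.8577
Solving, x = 2.207 × 10^-3 mol, y = 7.553 × 10^-3 mol
mass of CaCO3 = 2.207 × 10^-3 × 100.09 = 0.2209 g
% CaCO3 = 0.2209 / 0.8577 × 100 = 25.76 %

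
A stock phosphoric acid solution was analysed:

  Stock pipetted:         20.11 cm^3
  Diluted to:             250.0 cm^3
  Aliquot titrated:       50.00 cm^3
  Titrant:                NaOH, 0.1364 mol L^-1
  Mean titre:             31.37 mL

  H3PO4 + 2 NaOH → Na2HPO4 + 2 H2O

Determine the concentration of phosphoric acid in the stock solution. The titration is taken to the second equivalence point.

0.5319 mol/L

n(NaOH) = 0.03137 × 0.1364 = 4.279 × 10^-3 mol
From the 1:2 ratio, n(H3PO4) in the aliquot = 1/2 × 4.279 × 10^-3 = 2.139 × 10^-3 mol
[H3PO4]_dilute = 2.139 × 10^-3 / 0.05000 = 0.04279 mol/L
Dilution factor = 250.0 / 20.11 = 12.43
[H3PO4]_stock = 0.04279 × 12.43 = 0.5319 mol/L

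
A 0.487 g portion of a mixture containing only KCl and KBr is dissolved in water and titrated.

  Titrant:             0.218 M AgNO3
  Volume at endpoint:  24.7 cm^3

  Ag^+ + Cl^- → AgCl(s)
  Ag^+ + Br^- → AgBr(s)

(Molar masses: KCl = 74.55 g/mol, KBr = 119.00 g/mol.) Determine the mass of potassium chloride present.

0.258 g

n(AgNO3) = 0.0247 × 0.218 = 5.38 × 10^-3 mol
Let x = n(KCl), y = n(KBr).
Titrant: 1x + 1y = 5.38 × 10^-3;  mass: 74.55x + 119.00y = 0.487
Solving, x = 3.46 × 10^-3 mol, y = 1.93 × 10^-3 mol
mass of KCl = 3.46 × 10^-3 × 74.55 = 0.258 g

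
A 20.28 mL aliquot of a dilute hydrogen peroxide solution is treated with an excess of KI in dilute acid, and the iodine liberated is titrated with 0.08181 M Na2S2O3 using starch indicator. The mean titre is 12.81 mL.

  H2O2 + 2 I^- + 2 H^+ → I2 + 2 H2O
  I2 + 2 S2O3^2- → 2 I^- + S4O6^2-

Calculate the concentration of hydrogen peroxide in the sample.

n(S2O3^2-) = 0.01281 × 0.08181 = 1.048 × 10^-3 mol
n(I2) = n(S2O3^2-)/2 = 5.240 × 10^-4 mol
n(H2O2) in the aliquot = 5.240 × 10^-4 mol (1:1 ratio)
[H2O2] = 5.240 × 10^-4 / 0.02028 = 0.02584 mol/L

0.02584 M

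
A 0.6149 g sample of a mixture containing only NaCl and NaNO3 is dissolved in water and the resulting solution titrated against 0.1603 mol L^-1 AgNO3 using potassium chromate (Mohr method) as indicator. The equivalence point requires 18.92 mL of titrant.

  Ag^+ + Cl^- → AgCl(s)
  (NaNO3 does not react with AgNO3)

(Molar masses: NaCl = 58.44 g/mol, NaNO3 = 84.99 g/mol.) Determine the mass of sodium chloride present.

n(AgNO3) = 0.01892 × 0.1603 = 3.033 × 10^-3 mol
Let x = n(NaCl), y = n(NaNO3).
Titrant: 1x = 3.033 × 10^-3;  mass: 58.44x + 84.99y = 0.6149
Solving, x = 3.033 × 10^-3 mol, y = 5.150 × 10^-3 mol
mass of NaCl = 3.033 × 10^-3 × 58.44 = 0.1772 g

0.1772 g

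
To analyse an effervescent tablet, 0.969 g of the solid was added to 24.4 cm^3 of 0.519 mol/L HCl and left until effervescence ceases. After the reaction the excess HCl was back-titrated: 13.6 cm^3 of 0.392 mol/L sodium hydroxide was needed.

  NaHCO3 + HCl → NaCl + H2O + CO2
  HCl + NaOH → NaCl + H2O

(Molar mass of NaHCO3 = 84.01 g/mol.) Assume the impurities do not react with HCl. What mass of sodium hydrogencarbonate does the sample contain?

0.616 g

n(HCl) added = 0.0244 × 0.519 = 0.0127 mol
n(NaOH) used in back-titration = 0.0136 × 0.392 = 5.33 × 10^-3 mol
n(HCl) left over = 5.33 × 10^-3 mol (1:1 ratio)
n(HCl) consumed by analyte = 0.0127 − 5.33 × 10^-3 = 7.33 × 10^-3 mol
n(NaHCO3) = 7.33 × 10^-3 mol (1:1 ratio)
mass of NaHCO3 = 7.33 × 10^-3 × 84.01 = 0.616 g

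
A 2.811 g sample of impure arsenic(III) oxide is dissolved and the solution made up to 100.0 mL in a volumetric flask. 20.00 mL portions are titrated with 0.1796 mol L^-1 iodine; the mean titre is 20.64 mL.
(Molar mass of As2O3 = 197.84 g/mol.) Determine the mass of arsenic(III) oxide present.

As2O3 + 2 I2 + 2 H2O → As2O5 + 4 HI
n(I2) per titration = 0.02064 × 0.1796 = 3.707 × 10^-3 mol
From the 1:2 ratio, n(As2O3) in each aliquot = 1/2 × 3.707 × 10^-3 = 1.853 × 10^-3 mol
n(As2O3) in the whole flask = 1.853 × 10^-3 × 100.0/20.00 = 9.267 × 10^-3 mol
mass of As2O3 = 9.267 × 10^-3 × 197.84 = 1.833 g

1.833 g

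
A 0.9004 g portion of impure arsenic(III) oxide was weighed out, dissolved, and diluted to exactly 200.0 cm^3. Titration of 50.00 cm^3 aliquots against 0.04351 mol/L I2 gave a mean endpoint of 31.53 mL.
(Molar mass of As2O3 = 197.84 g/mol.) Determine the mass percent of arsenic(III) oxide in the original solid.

As2O3 + 2 I2 + 2 H2O → As2O5 + 4 HI
n(I2) per titration = 0.03153 × 0.04351 = 1.372 × 10^-3 mol
From the 1:2 ratio, n(As2O3) in each aliquot = 1/2 × 1.372 × 10^-3 = 6.859 × 10^-4 mol
n(As2O3) in the whole flask = 6.859 × 10^-4 × 200.0/50.00 = 2.744 × 10^-3 mol
mass of As2O3 = 2.744 × 10^-3 × 197.84 = 0.5428 g
% As2O3 = 0.5428 / 0.9004 × 100 = 60.29 %

60.29 %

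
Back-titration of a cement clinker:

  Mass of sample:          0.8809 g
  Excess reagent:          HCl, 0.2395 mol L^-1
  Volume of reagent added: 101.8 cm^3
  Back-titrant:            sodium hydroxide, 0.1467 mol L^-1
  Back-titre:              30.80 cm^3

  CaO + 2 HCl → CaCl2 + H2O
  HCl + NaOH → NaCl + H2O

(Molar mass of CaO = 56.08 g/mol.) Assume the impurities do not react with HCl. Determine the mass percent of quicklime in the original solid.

n(HCl) added = 0.1018 × 0.2395 = 0.02438 mol
n(NaOH) used in back-titration = 0.03080 × 0.1467 = 4.518 × 10^-3 mol
n(HCl) left over = 4.518 × 10^-3 mol (1:1 ratio)
n(HCl) consumed by analyte = 0.02438 − 4.518 × 10^-3 = 0.01986 mol
From the 1:2 ratio, n(CaO) = 1/2 × 0.01986 = 9.931 × 10^-3 mol
mass of CaO = 9.931 × 10^-3 × 56.08 = 0.5570 g
% CaO = 0.5570 / 0.8809 × 100 = 63.23 %

63.23 %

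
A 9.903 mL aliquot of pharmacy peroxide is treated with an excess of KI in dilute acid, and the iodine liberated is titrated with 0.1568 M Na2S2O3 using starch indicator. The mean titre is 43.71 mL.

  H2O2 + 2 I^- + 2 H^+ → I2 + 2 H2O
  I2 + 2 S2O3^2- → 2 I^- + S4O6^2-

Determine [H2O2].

n(S2O3^2-) = 0.04371 × 0.1568 = 6.854 × 10^-3 mol
n(I2) = n(S2O3^2-)/2 = 3.427 × 10^-3 mol
n(H2O2) in the aliquot = 3.427 × 10^-3 mol (1:1 ratio)
[H2O2] = 3.427 × 10^-3 / 0.009903 = 0.3460 mol/L

0.3460 M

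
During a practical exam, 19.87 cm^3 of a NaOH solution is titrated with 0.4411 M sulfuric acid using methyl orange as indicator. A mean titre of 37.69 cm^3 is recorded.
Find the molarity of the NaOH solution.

1.673 M

2 NaOH + H2SO4 → Na2SO4 + 2 H2O
n(H2SO4) = 0.03769 L × 0.4411 mol/L = 0.01663 mol
From the 2:1 mole ratio, n(NaOH) = 2/1 × 0.01663 = 0.03325 mol
[NaOH] = 0.03325 mol / 0.01987 L = 1.673 mol/L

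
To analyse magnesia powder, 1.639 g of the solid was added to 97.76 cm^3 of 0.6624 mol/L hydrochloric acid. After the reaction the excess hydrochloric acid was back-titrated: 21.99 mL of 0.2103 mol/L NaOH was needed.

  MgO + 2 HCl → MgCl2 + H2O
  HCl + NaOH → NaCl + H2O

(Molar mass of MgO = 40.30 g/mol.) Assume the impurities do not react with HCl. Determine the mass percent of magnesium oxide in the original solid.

n(HCl) added = 0.09776 × 0.6624 = 0.06476 mol
n(NaOH) used in back-titration = 0.02199 × 0.2103 = 4.624 × 10^-3 mol
n(HCl) left over = 4.624 × 10^-3 mol (1:1 ratio)
n(HCl) consumed by analyte = 0.06476 − 4.624 × 10^-3 = 0.06013 mol
From the 1:2 ratio, n(MgO) = 1/2 × 0.06013 = 0.03007 mol
mass of MgO = 0.03007 × 40.30 = 1.212 g
% MgO = 1.212 / 1.639 × 100 = 73.93 %

73.93 %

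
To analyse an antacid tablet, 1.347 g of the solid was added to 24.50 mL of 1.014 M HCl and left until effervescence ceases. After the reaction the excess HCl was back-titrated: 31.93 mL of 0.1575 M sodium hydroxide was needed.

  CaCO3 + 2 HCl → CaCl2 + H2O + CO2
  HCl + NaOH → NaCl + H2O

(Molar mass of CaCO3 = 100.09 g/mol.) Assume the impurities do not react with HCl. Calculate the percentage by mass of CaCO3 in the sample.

73.61 %

n(HCl) added = 0.02450 × 1.014 = 0.02484 mol
n(NaOH) used in back-titration = 0.03193 × 0.1575 = 5.029 × 10^-3 mol
n(HCl) left over = 5.029 × 10^-3 mol (1:1 ratio)
n(HCl) consumed by analyte = 0.02484 − 5.029 × 10^-3 = 0.01981 mol
From the 1:2 ratio, n(CaCO3) = 1/2 × 0.01981 = 9.907 × 10^-3 mol
mass of CaCO3 = 9.907 × 10^-3 × 100.09 = 0.9916 g
% CaCO3 = 0.9916 / 1.347 × 100 = 73.61 %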